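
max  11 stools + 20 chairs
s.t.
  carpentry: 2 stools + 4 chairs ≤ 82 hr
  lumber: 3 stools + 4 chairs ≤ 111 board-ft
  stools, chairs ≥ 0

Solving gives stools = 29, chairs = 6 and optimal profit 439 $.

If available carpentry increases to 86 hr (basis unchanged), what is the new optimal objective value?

455

Both carpentry and lumber are binding at x*.
From A_Bᵀ y = c: 2·y_carpentry + 3·y_lumber = 11; 4·y_carpentry + 4·y_lumber = 20.
This yields shadow prices y_carpentry = 4, y_lumber = 1.
Δz = y_carpentry·Δb = 4 × (4) = 16, so new z* = 439 + 16 = 455.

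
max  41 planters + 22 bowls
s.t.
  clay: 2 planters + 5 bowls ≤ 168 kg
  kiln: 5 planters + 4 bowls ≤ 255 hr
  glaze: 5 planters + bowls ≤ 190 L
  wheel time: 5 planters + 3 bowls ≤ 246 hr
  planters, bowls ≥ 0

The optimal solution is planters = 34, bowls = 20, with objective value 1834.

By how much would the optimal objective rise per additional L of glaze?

At the optimum: clay uses 168 of 168 (binding); kiln uses 250 of 255 (slack = 5); glaze uses 190 of 190 (binding); wheel time uses 230 of 246 (slack = 16).
Slack constraints have shadow price 0 (complementary slackness).
The binding rows give the dual system: 2·y_clay + 5·y_glaze = 41 and 5·y_clay + 1·y_glaze = 22.
Solving: y_clay = 3, y_glaze = 7.
Shadow price of glaze = 7.

7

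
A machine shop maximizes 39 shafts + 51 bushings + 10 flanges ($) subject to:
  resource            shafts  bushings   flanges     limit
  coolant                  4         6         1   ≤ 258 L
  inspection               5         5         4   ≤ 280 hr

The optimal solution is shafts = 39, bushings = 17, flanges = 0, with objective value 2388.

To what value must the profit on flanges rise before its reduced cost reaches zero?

Both coolant and inspection are binding at x*.
Dual feasibility on the basic columns requires 4·y_coolant + 5·y_inspection = 39, 6·y_coolant + 5·y_inspection = 51.
Solving: y_coolant = 6, y_inspection = 3.
flanges enters the basis when its profit ≥ yᵀa₃ = 6·1 + 3·4 = 18.

18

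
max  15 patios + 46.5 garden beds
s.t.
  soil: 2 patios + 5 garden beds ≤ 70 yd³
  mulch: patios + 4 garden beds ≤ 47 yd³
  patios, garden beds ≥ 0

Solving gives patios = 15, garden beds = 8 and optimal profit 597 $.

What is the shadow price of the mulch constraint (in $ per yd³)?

6

Both soil and mulch are binding at x*.
Dual feasibility on the basic columns requires 2·y_soil + 1·y_mulch = 15, 5·y_soil + 4·y_mulch = 46.5.
Solving: y_soil = 4.5, y_mulch = 6.
Shadow price of mulch = 6.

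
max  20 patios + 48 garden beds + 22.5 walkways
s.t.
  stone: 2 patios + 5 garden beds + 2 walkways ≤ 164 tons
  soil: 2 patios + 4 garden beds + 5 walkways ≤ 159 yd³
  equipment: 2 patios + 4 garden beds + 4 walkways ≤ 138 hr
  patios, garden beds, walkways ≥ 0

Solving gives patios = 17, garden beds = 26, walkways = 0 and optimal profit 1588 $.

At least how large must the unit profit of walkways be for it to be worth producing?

24

Binding: stone and equipment. Non-binding: soil (21 unused).
Slack constraints have shadow price 0 (complementary slackness).
The binding rows give the dual system: 2·y_stone + 2·y_equipment = 20 and 5·y_stone + 4·y_equipment = 48.
This yields shadow prices y_stone = 8, y_equipment = 2.
walkways enters the basis when its profit ≥ yᵀa₃ = 8·2 + 2·4 = 24.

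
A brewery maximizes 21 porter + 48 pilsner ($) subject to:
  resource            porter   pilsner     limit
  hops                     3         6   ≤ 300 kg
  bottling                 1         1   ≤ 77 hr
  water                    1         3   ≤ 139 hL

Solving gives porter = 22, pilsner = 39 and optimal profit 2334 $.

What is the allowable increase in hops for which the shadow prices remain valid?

Binding constraints: hops, water. The basis is B = [[3,6],[1,3]] with det 3.
Per unit increase in hops, x* moves by d = (1, -0.3333).
The basis stays optimal until bottling becomes binding; allowable increase = 24 kg.

24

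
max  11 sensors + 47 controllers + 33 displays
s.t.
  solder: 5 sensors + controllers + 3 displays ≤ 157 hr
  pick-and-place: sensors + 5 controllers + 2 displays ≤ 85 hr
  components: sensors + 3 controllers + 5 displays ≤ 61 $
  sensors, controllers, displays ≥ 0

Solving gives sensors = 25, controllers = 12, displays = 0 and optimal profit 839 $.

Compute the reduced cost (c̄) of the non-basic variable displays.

-1

Binding: pick-and-place and components. Non-binding: solder (20 unused).
By complementary slackness, y = 0 for the non-binding constraint.
Dual feasibility on the basic columns requires 1·y_pick-and-place + 1·y_components = 11, 5·y_pick-and-place + 3·y_components = 47.
Solving: y_pick-and-place = 7, y_components = 4.
Reduced cost of displays: c₃ − yᵀa₃ = 33 − (7·2 + 4·5) = 33 − 34 = -1.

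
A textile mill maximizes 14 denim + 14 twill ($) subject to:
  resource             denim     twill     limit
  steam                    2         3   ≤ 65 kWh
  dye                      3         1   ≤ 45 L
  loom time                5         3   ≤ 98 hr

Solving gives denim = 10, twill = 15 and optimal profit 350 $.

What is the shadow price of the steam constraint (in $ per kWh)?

4

At the optimum: steam uses 65 of 65 (binding); dye uses 45 of 45 (binding); loom time uses 95 of 98 (slack = 3).
Slack constraints have shadow price 0 (complementary slackness).
Dual feasibility on the basic columns requires 2·y_steam + 3·y_dye = 14, 3·y_steam + 1·y_dye = 14.
→ y_steam = 4 and y_dye = 2.
Shadow price of steam = 4.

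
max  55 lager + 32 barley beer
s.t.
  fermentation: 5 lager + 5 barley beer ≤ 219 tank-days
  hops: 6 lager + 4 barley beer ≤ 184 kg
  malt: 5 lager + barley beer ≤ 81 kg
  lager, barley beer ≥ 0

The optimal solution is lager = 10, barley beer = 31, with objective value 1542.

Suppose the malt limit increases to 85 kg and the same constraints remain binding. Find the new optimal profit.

1550

At the optimum: fermentation uses 205 of 219 (slack = 14); hops uses 184 of 184 (binding); malt uses 81 of 81 (binding).
Slack constraints have shadow price 0 (complementary slackness).
From A_Bᵀ y = c: 6·y_hops + 5·y_malt = 55; 4·y_hops + 1·y_malt = 32.
Solving: y_hops = 7.5, y_malt = 2.
Δz = y_malt·Δb = 2 × (4) = 8, so new z* = 1542 + 8 = 1550.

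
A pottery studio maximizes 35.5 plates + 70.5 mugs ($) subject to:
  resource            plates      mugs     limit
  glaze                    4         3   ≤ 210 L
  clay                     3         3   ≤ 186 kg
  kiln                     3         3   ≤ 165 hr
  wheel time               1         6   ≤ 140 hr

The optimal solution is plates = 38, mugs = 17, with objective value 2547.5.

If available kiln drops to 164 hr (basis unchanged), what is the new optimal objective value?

2538

At the optimum: glaze uses 203 of 210 (slack = 7); clay uses 165 of 186 (slack = 21); kiln uses 165 of 165 (binding); wheel time uses 140 of 140 (binding).
By complementary slackness, y = 0 for the non-binding constraints.
The binding rows give the dual system: 3·y_kiln + 1·y_wheel time = 35.5 and 3·y_kiln + 6·y_wheel time = 70.5.
→ y_kiln = 9.5 and y_wheel time = 7.
Δz = y_kiln·Δb = 9.5 × (-1) = -9.5, so new z* = 2547.5 − 9.5 = 2538.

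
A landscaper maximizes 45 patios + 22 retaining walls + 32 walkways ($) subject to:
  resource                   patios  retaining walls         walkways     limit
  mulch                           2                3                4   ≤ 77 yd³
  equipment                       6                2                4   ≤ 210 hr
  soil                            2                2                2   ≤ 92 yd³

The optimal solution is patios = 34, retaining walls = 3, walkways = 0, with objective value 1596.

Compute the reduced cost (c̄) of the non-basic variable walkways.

Check each constraint at x*: mulch 77/77 (tight); equipment 210/210 (tight); soil 74/92 (slack 18).
Slack constraints have shadow price 0 (complementary slackness).
The binding rows give the dual system: 2·y_mulch + 6·y_equipment = 45 and 3·y_mulch + 2·y_equipment = 22.
Solving: y_mulch = 3, y_equipment = 6.5.
Reduced cost of walkways: c₃ − yᵀa₃ = 32 − (3·4 + 6.5·4) = 32 − 38 = -6.

-6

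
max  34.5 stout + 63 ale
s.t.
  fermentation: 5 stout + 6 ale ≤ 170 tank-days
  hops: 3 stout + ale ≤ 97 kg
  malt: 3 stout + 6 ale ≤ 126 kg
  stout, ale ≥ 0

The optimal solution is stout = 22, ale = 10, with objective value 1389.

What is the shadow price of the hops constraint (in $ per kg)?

At the optimum: fermentation uses 170 of 170 (binding); hops uses 76 of 97 (slack = 21); malt uses 126 of 126 (binding).
By complementary slackness, y = 0 for the non-binding constraint.
The binding rows give the dual system: 5·y_fermentation + 3·y_malt = 34.5 and 6·y_fermentation + 6·y_malt = 63.
→ y_fermentation = 1.5 and y_malt = 9.
Shadow price of hops = 0.

0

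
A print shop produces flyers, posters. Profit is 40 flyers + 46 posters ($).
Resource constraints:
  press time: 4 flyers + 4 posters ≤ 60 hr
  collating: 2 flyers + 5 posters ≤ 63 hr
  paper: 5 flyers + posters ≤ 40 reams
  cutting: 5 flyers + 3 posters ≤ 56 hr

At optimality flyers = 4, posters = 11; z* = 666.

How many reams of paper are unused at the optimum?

9

paper used = 5·4 + 1·11 = 31; slack = 40 − 31 = 9.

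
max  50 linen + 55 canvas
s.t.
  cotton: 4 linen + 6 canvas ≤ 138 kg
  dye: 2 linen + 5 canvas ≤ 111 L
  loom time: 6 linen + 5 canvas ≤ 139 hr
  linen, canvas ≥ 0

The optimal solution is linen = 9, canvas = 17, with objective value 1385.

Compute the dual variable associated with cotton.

5

Check each constraint at x*: cotton 138/138 (tight); dye 103/111 (slack 8); loom time 139/139 (tight).
Slack constraints have shadow price 0 (complementary slackness).
From A_Bᵀ y = c: 4·y_cotton + 6·y_loom time = 50; 6·y_cotton + 5·y_loom time = 55.
Solving: y_cotton = 5, y_loom time = 5.
Shadow price of cotton = 5.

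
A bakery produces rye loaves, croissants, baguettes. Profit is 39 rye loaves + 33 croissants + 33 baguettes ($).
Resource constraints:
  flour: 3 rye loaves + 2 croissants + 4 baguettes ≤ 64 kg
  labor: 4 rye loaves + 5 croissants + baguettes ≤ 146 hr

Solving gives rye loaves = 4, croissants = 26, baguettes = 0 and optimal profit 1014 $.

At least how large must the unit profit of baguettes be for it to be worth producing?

39

At the optimum: flour uses 64 of 64 (binding); labor uses 146 of 146 (binding).
The binding rows give the dual system: 3·y_flour + 4·y_labor = 39 and 2·y_flour + 5·y_labor = 33.
This yields shadow prices y_flour = 9, y_labor = 3.
baguettes enters the basis when its profit ≥ yᵀa₃ = 9·4 + 3·1 = 39.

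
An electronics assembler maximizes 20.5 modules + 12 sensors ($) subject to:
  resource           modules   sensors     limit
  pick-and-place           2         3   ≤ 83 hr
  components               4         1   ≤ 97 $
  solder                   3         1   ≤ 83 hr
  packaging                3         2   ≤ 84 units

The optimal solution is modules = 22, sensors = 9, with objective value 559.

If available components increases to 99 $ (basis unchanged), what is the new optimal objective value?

Check each constraint at x*: pick-and-place 71/83 (slack 12); components 97/97 (tight); solder 75/83 (slack 8); packaging 84/84 (tight).
Since pick-and-place, solder are not tight, their duals are 0.
From A_Bᵀ y = c: 4·y_components + 3·y_packaging = 20.5; 1·y_components + 2·y_packaging = 12.
Solving: y_components = 1, y_packaging = 5.5.
Δz = y_components·Δb = 1 × (2) = 2, so new z* = 559 + 2 = 561.

561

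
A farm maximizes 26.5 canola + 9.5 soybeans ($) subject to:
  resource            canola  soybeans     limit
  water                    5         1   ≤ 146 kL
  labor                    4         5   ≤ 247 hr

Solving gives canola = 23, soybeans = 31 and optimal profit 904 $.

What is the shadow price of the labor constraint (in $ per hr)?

At the optimum: water uses 146 of 146 (binding); labor uses 247 of 247 (binding).
From A_Bᵀ y = c: 5·y_water + 4·y_labor = 26.5; 1·y_water + 5·y_labor = 9.5.
This yields shadow prices y_water = 4.5, y_labor = 1.
Shadow price of labor = 1.

1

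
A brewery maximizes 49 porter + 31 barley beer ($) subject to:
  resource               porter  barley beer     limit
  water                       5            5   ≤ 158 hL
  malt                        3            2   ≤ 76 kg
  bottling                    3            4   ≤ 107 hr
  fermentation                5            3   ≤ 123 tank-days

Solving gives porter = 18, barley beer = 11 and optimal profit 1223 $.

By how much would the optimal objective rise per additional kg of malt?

Binding: malt and fermentation. Non-binding: water (13 unused), bottling (9 unused).
By complementary slackness, y = 0 for the non-binding constraints.
The binding rows give the dual system: 3·y_malt + 5·y_fermentation = 49 and 2·y_malt + 3·y_fermentation = 31.
This yields shadow prices y_malt = 8, y_fermentation = 5.
Shadow price of malt = 8.

8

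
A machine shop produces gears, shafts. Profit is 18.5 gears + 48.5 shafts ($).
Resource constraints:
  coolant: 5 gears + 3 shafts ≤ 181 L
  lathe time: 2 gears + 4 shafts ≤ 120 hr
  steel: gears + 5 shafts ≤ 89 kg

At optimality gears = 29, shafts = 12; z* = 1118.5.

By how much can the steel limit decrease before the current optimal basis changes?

52.8

Binding constraints: coolant, steel. The basis is B = [[5,3],[1,5]] with det 22.
Per unit decrease in steel, x* moves by d = (0.1364, -0.2273).
The basis stays optimal until shafts reaches 0; allowable decrease = 52.8 kg.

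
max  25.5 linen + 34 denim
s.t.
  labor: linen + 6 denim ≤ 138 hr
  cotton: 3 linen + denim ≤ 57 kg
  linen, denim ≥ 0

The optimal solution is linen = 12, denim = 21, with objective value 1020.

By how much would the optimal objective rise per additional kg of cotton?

7

Both labor and cotton are binding at x*.
From A_Bᵀ y = c: 1·y_labor + 3·y_cotton = 25.5; 6·y_labor + 1·y_cotton = 34.
This yields shadow prices y_labor = 4.5, y_cotton = 7.
Shadow price of cotton = 7.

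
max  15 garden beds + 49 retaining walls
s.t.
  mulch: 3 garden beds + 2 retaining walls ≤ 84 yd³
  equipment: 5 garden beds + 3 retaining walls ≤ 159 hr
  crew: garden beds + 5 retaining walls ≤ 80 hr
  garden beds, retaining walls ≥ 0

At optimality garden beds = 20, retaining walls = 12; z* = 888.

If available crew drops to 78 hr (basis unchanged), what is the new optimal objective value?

At the optimum: mulch uses 84 of 84 (binding); equipment uses 136 of 159 (slack = 23); crew uses 80 of 80 (binding).
By complementary slackness, y = 0 for the non-binding constraint.
From A_Bᵀ y = c: 3·y_mulch + 1·y_crew = 15; 2·y_mulch + 5·y_crew = 49.
Solving: y_mulch = 2, y_crew = 9.
Δz = y_crew·Δb = 9 × (-2) = -18, so new z* = 888 − 18 = 870.

870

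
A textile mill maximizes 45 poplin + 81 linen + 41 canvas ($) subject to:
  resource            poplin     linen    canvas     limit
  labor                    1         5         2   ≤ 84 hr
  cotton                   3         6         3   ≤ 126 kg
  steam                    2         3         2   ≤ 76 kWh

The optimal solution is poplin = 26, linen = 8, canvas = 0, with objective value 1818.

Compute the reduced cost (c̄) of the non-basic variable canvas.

At the optimum: labor uses 66 of 84 (slack = 18); cotton uses 126 of 126 (binding); steam uses 76 of 76 (binding).
By complementary slackness, y = 0 for the non-binding constraint.
The binding rows give the dual system: 3·y_cotton + 2·y_steam = 45 and 6·y_cotton + 3·y_steam = 81.
Solving: y_cotton = 9, y_steam = 9.
Reduced cost of canvas: c₃ − yᵀa₃ = 41 − (9·3 + 9·2) = 41 − 45 = -4.

-4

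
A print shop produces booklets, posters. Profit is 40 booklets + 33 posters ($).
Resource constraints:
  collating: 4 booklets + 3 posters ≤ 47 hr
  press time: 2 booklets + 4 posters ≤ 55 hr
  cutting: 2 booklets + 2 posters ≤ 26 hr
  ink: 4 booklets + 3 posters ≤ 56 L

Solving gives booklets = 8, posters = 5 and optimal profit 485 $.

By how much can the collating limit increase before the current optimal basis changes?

Binding constraints: collating, cutting. The basis is B = [[4,3],[2,2]] with det 2.
Per unit increase in collating, x* moves by d = (1, -1).
The basis stays optimal until posters reaches 0; allowable increase = 5 hr.

5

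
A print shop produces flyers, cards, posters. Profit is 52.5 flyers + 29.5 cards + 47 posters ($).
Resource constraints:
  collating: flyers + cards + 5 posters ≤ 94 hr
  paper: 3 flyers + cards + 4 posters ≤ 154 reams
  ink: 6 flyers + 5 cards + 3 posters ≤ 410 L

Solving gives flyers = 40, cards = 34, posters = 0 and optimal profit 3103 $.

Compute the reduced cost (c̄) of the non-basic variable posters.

Binding: paper and ink. Non-binding: collating (20 unused).
By complementary slackness, y = 0 for the non-binding constraint.
Dual feasibility on the basic columns requires 3·y_paper + 6·y_ink = 52.5, 1·y_paper + 5·y_ink = 29.5.
This yields shadow prices y_paper = 9.5, y_ink = 4.
Reduced cost of posters: c₃ − yᵀa₃ = 47 − (9.5·4 + 4·3) = 47 − 50 = -3.

-3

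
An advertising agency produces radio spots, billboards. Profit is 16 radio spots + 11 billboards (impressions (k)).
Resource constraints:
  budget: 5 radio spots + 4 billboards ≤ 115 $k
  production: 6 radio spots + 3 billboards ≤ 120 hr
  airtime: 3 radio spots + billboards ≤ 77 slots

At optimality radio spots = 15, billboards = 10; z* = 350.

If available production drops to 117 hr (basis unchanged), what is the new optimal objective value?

At the optimum: budget uses 115 of 115 (binding); production uses 120 of 120 (binding); airtime uses 55 of 77 (slack = 22).
Slack constraints have shadow price 0 (complementary slackness).
The binding rows give the dual system: 5·y_budget + 6·y_production = 16 and 4·y_budget + 3·y_production = 11.
→ y_budget = 2 and y_production = 1.
Δz = y_production·Δb = 1 × (-3) = -3, so new z* = 350 − 3 = 347.

347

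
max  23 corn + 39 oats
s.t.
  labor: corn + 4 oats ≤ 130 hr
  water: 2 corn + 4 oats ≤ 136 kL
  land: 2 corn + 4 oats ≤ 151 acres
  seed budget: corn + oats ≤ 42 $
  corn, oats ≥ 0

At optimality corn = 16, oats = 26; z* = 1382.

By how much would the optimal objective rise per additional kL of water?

Check each constraint at x*: labor 120/130 (slack 10); water 136/136 (tight); land 136/151 (slack 15); seed budget 42/42 (tight).
Slack constraints have shadow price 0 (complementary slackness).
Dual feasibility on the basic columns requires 2·y_water + 1·y_seed budget = 23, 4·y_water + 1·y_seed budget = 39.
This yields shadow prices y_water = 8, y_seed budget = 7.
Shadow price of water = 8.

8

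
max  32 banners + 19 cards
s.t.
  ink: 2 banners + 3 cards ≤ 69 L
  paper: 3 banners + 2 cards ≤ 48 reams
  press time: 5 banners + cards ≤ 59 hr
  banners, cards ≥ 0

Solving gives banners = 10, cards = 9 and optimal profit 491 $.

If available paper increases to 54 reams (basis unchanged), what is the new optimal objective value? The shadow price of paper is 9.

Δb = 6, so new z* = 491 + (9)·(6) = 491 + 54 = 545.

545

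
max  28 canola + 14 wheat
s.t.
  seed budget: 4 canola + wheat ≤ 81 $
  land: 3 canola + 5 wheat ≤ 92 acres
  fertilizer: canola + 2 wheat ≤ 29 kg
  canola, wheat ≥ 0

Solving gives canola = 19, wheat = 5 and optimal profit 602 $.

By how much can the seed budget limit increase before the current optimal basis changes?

Binding constraints: seed budget, fertilizer. The basis is B = [[4,1],[1,2]] with det 7.
Per unit increase in seed budget, x* moves by d = (0.2857, -0.1429).
The basis stays optimal until wheat reaches 0; allowable increase = 35 $.

35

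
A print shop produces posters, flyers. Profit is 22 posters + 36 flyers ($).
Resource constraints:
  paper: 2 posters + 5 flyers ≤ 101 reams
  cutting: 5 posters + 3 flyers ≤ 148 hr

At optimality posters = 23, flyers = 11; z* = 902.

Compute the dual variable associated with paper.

Both paper and cutting are binding at x*.
From A_Bᵀ y = c: 2·y_paper + 5·y_cutting = 22; 5·y_paper + 3·y_cutting = 36.
→ y_paper = 6 and y_cutting = 2.
Shadow price of paper = 6.

6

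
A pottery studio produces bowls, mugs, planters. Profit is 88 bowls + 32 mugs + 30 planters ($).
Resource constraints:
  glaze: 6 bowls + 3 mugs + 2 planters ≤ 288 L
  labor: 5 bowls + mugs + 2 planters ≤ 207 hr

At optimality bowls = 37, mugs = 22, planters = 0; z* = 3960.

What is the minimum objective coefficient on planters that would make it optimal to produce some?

32

At the optimum: glaze uses 288 of 288 (binding); labor uses 207 of 207 (binding).
From A_Bᵀ y = c: 6·y_glaze + 5·y_labor = 88; 3·y_glaze + 1·y_labor = 32.
→ y_glaze = 8 and y_labor = 8.
planters enters the basis when its profit ≥ yᵀa₃ = 8·2 + 8·2 = 32.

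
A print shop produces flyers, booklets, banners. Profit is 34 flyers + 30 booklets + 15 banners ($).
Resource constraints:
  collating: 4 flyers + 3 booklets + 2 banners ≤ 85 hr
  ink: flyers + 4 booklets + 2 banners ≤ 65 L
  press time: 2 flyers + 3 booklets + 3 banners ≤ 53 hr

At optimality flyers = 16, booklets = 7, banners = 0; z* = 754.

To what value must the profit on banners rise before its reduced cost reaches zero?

23

At the optimum: collating uses 85 of 85 (binding); ink uses 44 of 65 (slack = 21); press time uses 53 of 53 (binding).
Slack constraints have shadow price 0 (complementary slackness).
The binding rows give the dual system: 4·y_collating + 2·y_press time = 34 and 3·y_collating + 3·y_press time = 30.
Solving: y_collating = 7, y_press time = 3.
banners enters the basis when its profit ≥ yᵀa₃ = 7·2 + 3·3 = 23.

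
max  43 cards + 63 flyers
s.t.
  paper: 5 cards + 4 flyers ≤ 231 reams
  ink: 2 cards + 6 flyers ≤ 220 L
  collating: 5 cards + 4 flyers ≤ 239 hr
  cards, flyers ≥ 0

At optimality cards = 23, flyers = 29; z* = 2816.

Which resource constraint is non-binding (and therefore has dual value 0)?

collating

paper: 231/231 (binding)
ink: 220/220 (binding)
collating: 231/239 (slack 8)
By complementary slackness, a constraint with positive slack has shadow price 0 → collating.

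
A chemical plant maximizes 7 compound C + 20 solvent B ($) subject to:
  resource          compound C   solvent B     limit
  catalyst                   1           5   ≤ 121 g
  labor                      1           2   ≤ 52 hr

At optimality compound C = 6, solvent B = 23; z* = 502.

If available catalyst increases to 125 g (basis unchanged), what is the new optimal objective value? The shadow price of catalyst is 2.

Δb = 4, so new z* = 502 + (2)·(4) = 502 + 8 = 510.

510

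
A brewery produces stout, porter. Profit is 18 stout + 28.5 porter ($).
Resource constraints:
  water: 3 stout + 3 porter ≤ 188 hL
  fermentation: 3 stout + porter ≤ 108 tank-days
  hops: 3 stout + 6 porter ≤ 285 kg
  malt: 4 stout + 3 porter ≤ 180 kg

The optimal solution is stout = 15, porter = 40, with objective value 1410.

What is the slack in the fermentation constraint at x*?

fermentation used = 3·15 + 1·40 = 85; slack = 108 − 85 = 23.

23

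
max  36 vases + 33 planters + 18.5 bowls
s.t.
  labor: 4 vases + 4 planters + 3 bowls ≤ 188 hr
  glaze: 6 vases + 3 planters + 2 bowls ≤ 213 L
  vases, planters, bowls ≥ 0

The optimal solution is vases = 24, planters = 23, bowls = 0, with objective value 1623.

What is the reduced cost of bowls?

Both labor and glaze are binding at x*.
From A_Bᵀ y = c: 4·y_labor + 6·y_glaze = 36; 4·y_labor + 3·y_glaze = 33.
→ y_labor = 7.5 and y_glaze = 1.
Reduced cost of bowls: c₃ − yᵀa₃ = 18.5 − (7.5·3 + 1·2) = 18.5 − 24.5 = -6.

-6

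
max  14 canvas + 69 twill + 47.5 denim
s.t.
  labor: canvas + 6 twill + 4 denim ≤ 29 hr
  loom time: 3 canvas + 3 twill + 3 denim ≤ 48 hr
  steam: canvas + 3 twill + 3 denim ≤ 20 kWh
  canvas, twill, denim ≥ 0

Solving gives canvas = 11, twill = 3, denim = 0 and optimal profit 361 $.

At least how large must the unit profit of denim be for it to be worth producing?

At the optimum: labor uses 29 of 29 (binding); loom time uses 42 of 48 (slack = 6); steam uses 20 of 20 (binding).
Slack constraints have shadow price 0 (complementary slackness).
From A_Bᵀ y = c: 1·y_labor + 1·y_steam = 14; 6·y_labor + 3·y_steam = 69.
→ y_labor = 9 and y_steam = 5.
denim enters the basis when its profit ≥ yᵀa₃ = 9·4 + 5·3 = 51.

51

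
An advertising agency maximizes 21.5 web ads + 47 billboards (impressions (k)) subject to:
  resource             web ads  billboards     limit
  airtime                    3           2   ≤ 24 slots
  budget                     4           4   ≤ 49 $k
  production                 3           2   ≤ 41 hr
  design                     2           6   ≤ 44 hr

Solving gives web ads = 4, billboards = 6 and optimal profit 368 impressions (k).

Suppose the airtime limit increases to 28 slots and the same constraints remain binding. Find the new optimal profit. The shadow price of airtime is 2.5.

378

Δb = 4, so new z* = 368 + (2.5)·(4) = 368 + 10 = 378.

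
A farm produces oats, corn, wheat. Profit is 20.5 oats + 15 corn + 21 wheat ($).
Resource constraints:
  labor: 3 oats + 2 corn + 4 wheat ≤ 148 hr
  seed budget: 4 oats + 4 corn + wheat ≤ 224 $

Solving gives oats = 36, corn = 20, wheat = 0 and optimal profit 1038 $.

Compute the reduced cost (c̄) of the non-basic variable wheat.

At the optimum: labor uses 148 of 148 (binding); seed budget uses 224 of 224 (binding).
The binding rows give the dual system: 3·y_labor + 4·y_seed budget = 20.5 and 2·y_labor + 4·y_seed budget = 15.
Solving: y_labor = 5.5, y_seed budget = 1.
Reduced cost of wheat: c₃ − yᵀa₃ = 21 − (5.5·4 + 1·1) = 21 − 23 = -2.

-2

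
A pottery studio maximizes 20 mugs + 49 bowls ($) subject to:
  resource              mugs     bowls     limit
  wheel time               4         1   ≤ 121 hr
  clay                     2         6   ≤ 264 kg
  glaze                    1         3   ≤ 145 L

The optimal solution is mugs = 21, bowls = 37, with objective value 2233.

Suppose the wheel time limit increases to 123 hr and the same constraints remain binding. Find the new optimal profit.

2235

Check each constraint at x*: wheel time 121/121 (tight); clay 264/264 (tight); glaze 132/145 (slack 13).
Slack constraints have shadow price 0 (complementary slackness).
Dual feasibility on the basic columns requires 4·y_wheel time + 2·y_clay = 20, 1·y_wheel time + 6·y_clay = 49.
Solving: y_wheel time = 1, y_clay = 8.
Δz = y_wheel time·Δb = 1 × (2) = 2, so new z* = 2233 + 2 = 2235.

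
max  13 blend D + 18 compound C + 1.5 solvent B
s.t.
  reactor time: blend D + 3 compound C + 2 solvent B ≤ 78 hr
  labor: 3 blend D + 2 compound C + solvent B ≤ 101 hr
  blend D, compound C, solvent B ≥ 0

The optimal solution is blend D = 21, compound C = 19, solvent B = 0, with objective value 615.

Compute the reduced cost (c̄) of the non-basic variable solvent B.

-9.5

At the optimum: reactor time uses 78 of 78 (binding); labor uses 101 of 101 (binding).
From A_Bᵀ y = c: 1·y_reactor time + 3·y_labor = 13; 3·y_reactor time + 2·y_labor = 18.
→ y_reactor time = 4 and y_labor = 3.
Reduced cost of solvent B: c₃ − yᵀa₃ = 1.5 − (4·2 + 3·1) = 1.5 − 11 = -9.5.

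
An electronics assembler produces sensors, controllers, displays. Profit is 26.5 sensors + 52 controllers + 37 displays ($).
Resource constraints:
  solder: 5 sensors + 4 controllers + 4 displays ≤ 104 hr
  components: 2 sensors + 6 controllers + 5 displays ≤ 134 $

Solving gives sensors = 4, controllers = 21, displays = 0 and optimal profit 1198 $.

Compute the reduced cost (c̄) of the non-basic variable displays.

-8

Both solder and components are binding at x*.
From A_Bᵀ y = c: 5·y_solder + 2·y_components = 26.5; 4·y_solder + 6·y_components = 52.
→ y_solder = 2.5 and y_components = 7.
Reduced cost of displays: c₃ − yᵀa₃ = 37 − (2.5·4 + 7·5) = 37 − 45 = -8.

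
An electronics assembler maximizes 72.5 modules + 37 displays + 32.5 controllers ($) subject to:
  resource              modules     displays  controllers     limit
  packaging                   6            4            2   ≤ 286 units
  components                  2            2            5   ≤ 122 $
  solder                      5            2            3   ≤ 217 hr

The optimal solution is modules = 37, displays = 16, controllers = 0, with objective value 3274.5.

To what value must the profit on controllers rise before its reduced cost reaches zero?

35.5

Check each constraint at x*: packaging 286/286 (tight); components 106/122 (slack 16); solder 217/217 (tight).
Slack constraints have shadow price 0 (complementary slackness).
Dual feasibility on the basic columns requires 6·y_packaging + 5·y_solder = 72.5, 4·y_packaging + 2·y_solder = 37.
→ y_packaging = 5 and y_solder = 8.5.
controllers enters the basis when its profit ≥ yᵀa₃ = 5·2 + 8.5·3 = 35.5.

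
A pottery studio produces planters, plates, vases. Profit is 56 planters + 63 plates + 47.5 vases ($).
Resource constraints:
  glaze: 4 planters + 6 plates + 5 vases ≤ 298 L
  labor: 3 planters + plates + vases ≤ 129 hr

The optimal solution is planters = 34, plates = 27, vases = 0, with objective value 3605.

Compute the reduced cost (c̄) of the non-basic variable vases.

Check each constraint at x*: glaze 298/298 (tight); labor 129/129 (tight).
The binding rows give the dual system: 4·y_glaze + 3·y_labor = 56 and 6·y_glaze + 1·y_labor = 63.
→ y_glaze = 9.5 and y_labor = 6.
Reduced cost of vases: c₃ − yᵀa₃ = 47.5 − (9.5·5 + 6·1) = 47.5 − 53.5 = -6.

-6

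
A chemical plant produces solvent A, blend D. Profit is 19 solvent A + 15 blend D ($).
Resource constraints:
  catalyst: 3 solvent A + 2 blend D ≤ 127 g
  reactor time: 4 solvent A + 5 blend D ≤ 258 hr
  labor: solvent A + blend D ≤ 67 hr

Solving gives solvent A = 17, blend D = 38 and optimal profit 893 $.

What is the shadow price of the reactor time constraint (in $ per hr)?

Check each constraint at x*: catalyst 127/127 (tight); reactor time 258/258 (tight); labor 55/67 (slack 12).
Since labor is not tight, its dual is 0.
From A_Bᵀ y = c: 3·y_catalyst + 4·y_reactor time = 19; 2·y_catalyst + 5·y_reactor time = 15.
Solving: y_catalyst = 5, y_reactor time = 1.
Shadow price of reactor time = 1.

1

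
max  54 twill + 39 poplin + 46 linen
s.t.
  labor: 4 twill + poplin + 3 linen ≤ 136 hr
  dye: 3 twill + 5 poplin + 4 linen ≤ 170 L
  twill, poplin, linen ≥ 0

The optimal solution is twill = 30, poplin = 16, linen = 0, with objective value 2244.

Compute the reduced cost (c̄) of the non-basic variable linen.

-5

Both labor and dye are binding at x*.
From A_Bᵀ y = c: 4·y_labor + 3·y_dye = 54; 1·y_labor + 5·y_dye = 39.
This yields shadow prices y_labor = 9, y_dye = 6.
Reduced cost of linen: c₃ − yᵀa₃ = 46 − (9·3 + 6·4) = 46 − 51 = -5.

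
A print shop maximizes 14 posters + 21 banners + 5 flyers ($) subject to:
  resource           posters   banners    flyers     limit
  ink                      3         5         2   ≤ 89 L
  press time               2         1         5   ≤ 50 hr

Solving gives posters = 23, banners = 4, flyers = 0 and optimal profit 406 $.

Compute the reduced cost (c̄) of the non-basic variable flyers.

At the optimum: ink uses 89 of 89 (binding); press time uses 50 of 50 (binding).
From A_Bᵀ y = c: 3·y_ink + 2·y_press time = 14; 5·y_ink + 1·y_press time = 21.
This yields shadow prices y_ink = 4, y_press time = 1.
Reduced cost of flyers: c₃ − yᵀa₃ = 5 − (4·2 + 1·5) = 5 − 13 = -8.

-8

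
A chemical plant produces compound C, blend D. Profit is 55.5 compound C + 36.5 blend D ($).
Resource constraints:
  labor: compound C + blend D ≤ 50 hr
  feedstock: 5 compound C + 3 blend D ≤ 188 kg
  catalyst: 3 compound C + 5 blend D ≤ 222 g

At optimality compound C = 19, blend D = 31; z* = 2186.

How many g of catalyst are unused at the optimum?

catalyst used = 3·19 + 5·31 = 212; slack = 222 − 212 = 10.

10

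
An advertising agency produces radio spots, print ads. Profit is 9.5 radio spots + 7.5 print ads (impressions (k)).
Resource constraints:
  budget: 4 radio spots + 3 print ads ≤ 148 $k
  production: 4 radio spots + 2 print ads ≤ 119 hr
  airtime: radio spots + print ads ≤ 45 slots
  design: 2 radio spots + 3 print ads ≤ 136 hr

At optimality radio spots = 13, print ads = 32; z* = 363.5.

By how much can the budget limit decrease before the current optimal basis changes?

13

Binding constraints: budget, airtime. The basis is B = [[4,3],[1,1]] with det 1.
Per unit decrease in budget, x* moves by d = (-1, 1).
The basis stays optimal until radio spots reaches 0; allowable decrease = 13 $k.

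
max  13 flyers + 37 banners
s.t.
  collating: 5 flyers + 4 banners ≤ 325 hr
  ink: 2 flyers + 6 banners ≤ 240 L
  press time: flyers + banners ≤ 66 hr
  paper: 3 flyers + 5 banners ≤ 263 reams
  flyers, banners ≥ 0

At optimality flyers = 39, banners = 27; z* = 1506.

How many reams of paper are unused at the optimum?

11

paper used = 3·39 + 5·27 = 252; slack = 263 − 252 = 11.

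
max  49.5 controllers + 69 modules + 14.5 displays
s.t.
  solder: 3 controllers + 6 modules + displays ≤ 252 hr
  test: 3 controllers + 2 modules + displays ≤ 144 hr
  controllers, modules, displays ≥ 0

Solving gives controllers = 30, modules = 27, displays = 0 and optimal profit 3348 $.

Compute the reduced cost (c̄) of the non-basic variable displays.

-2

At the optimum: solder uses 252 of 252 (binding); test uses 144 of 144 (binding).
The binding rows give the dual system: 3·y_solder + 3·y_test = 49.5 and 6·y_solder + 2·y_test = 69.
Solving: y_solder = 9, y_test = 7.5.
Reduced cost of displays: c₃ − yᵀa₃ = 14.5 − (9·1 + 7.5·1) = 14.5 − 16.5 = -2.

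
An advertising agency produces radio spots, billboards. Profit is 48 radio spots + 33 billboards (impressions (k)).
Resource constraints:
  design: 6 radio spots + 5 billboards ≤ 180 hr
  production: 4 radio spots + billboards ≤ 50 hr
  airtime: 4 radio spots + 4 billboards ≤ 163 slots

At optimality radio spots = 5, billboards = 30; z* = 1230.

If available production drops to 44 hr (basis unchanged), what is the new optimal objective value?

1212

At the optimum: design uses 180 of 180 (binding); production uses 50 of 50 (binding); airtime uses 140 of 163 (slack = 23).
Since airtime is not tight, its dual is 0.
Dual feasibility on the basic columns requires 6·y_design + 4·y_production = 48, 5·y_design + 1·y_production = 33.
This yields shadow prices y_design = 6, y_production = 3.
Δz = y_production·Δb = 3 × (-6) = -18, so new z* = 1230 − 18 = 1212.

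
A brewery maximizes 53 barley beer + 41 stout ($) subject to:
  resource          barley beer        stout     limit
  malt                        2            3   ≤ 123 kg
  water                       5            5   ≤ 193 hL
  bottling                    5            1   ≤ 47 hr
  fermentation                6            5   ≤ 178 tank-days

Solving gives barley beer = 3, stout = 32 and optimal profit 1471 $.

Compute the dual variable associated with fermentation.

8

At the optimum: malt uses 102 of 123 (slack = 21); water uses 175 of 193 (slack = 18); bottling uses 47 of 47 (binding); fermentation uses 178 of 178 (binding).
Slack constraints have shadow price 0 (complementary slackness).
Dual feasibility on the basic columns requires 5·y_bottling + 6·y_fermentation = 53, 1·y_bottling + 5·y_fermentation = 41.
→ y_bottling = 1 and y_fermentation = 8.
Shadow price of fermentation = 8.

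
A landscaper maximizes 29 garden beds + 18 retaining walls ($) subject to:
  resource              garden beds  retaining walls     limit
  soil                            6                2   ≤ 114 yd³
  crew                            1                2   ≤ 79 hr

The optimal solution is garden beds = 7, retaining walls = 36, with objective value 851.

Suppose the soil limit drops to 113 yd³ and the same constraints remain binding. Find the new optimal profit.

847

Both soil and crew are binding at x*.
Dual feasibility on the basic columns requires 6·y_soil + 1·y_crew = 29, 2·y_soil + 2·y_crew = 18.
Solving: y_soil = 4, y_crew = 5.
Δz = y_soil·Δb = 4 × (-1) = -4, so new z* = 851 − 4 = 847.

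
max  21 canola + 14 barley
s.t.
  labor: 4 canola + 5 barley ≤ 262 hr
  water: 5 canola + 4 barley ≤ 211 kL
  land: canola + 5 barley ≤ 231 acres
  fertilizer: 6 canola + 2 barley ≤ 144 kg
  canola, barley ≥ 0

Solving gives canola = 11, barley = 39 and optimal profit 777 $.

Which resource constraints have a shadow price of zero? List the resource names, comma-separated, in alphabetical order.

labor, land

labor: 239/262 (slack 23)
water: 211/211 (binding)
land: 206/231 (slack 25)
fertilizer: 144/144 (binding)
By complementary slackness, a constraint with positive slack has shadow price 0 → labor, land.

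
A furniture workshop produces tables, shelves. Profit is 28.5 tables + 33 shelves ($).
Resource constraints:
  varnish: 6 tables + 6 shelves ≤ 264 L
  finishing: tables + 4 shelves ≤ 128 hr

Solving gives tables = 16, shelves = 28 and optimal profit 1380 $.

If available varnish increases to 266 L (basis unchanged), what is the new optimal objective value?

1389

At the optimum: varnish uses 264 of 264 (binding); finishing uses 128 of 128 (binding).
The binding rows give the dual system: 6·y_varnish + 1·y_finishing = 28.5 and 6·y_varnish + 4·y_finishing = 33.
→ y_varnish = 4.5 and y_finishing = 1.5.
Δz = y_varnish·Δb = 4.5 × (2) = 9, so new z* = 1380 + 9 = 1389.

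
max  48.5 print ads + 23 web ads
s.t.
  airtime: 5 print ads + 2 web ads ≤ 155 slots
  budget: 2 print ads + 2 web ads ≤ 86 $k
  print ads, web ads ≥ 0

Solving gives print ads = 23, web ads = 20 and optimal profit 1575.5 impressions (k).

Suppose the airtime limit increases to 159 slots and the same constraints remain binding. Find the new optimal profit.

Both airtime and budget are binding at x*.
From A_Bᵀ y = c: 5·y_airtime + 2·y_budget = 48.5; 2·y_airtime + 2·y_budget = 23.
→ y_airtime = 8.5 and y_budget = 3.
Δz = y_airtime·Δb = 8.5 × (4) = 34, so new z* = 1575.5 + 34 = 1609.5.

1609.5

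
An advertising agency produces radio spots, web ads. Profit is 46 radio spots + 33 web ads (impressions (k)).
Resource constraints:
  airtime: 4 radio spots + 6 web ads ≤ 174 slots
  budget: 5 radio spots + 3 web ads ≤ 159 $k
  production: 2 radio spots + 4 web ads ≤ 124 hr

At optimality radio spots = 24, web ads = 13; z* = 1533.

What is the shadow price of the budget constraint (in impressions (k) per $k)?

Check each constraint at x*: airtime 174/174 (tight); budget 159/159 (tight); production 100/124 (slack 24).
Slack constraints have shadow price 0 (complementary slackness).
The binding rows give the dual system: 4·y_airtime + 5·y_budget = 46 and 6·y_airtime + 3·y_budget = 33.
→ y_airtime = 1.5 and y_budget = 8.
Shadow price of budget = 8.

8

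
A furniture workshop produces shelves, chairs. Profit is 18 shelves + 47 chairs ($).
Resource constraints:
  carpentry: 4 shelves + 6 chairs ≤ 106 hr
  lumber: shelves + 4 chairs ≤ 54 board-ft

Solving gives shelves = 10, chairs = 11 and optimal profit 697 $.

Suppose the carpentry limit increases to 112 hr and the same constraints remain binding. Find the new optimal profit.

712

Both carpentry and lumber are binding at x*.
Dual feasibility on the basic columns requires 4·y_carpentry + 1·y_lumber = 18, 6·y_carpentry + 4·y_lumber = 47.
→ y_carpentry = 2.5 and y_lumber = 8.
Δz = y_carpentry·Δb = 2.5 × (6) = 15, so new z* = 697 + 15 = 712.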